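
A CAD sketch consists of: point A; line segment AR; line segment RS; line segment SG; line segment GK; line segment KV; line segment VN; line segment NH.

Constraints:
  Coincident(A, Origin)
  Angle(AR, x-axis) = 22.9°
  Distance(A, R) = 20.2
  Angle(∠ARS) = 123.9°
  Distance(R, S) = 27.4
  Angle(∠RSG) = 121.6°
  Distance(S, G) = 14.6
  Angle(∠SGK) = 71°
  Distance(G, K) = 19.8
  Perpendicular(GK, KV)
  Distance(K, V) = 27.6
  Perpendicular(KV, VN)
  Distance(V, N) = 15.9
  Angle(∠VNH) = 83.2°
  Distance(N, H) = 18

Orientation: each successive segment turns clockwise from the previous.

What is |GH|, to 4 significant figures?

11.44

A is at the origin; AR runs at 22.9° with length 20.2, so R = (18.61, 7.860). ∠ARS = 123.9° gives RS at -33.20° from the x-axis; with |RS| = 27.4, S = (41.54, -7.143). ∠RSG = 121.6° gives SG at -91.60° from the x-axis; with |SG| = 14.6, G = (41.13, -21.74). ∠SGK = 71.0° gives GK at 159.4° from the x-axis; with |GK| = 19.8, K = (22.59, -14.77). The perpendicularity gives KV at right angles to GK, so KV runs at 69.40°; with |KV| = 27.6, V = (32.30, 11.06). The perpendicularity gives VN at right angles to KV, so VN runs at -20.60°; with |VN| = 15.9, N = (47.19, 5.470). ∠VNH = 83.2° gives NH at -117.4° from the x-axis; with |NH| = 18.0, H = (38.90, -10.51). Then |GH| = |H − G| = 11.44.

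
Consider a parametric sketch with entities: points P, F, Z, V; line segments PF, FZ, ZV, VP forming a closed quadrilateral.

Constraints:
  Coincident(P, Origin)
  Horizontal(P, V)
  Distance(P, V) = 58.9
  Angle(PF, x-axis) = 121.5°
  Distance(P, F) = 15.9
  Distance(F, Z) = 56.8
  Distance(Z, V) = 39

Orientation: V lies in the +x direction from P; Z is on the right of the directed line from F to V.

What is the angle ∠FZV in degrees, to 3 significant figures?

89.4°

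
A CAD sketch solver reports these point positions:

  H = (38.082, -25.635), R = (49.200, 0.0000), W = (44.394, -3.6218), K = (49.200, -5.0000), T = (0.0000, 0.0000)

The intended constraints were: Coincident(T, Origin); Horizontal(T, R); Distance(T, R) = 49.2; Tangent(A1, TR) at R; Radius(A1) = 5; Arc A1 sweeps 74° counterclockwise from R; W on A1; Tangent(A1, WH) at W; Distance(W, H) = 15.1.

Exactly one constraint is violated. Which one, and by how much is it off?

Distance(W, H) = 15.1 — off by 7.80.

T = (0.00, 0.00) ✓; T.y = 0.00, R.y = 0.00 ✓; |TR| = 49.20 ✓; ∠(KR, RT) = 90.00° ✓; |KR| = 5.000 ✓; bearing(K→W) − bearing(K→R) = 74.00° ✓; |KW| = 5.000 ✓; ∠(KW, WH) = 90.00° ✓; |WH| = 22.90 ✗.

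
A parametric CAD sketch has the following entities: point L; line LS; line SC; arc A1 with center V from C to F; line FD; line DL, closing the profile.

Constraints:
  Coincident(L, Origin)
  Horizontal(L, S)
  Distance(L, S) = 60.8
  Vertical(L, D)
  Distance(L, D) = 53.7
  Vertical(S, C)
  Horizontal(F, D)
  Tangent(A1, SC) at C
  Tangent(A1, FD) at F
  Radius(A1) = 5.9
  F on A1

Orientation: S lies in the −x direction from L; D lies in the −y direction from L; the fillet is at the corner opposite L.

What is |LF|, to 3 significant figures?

76.8

L is at the origin; LS is horizontal with |LS| = 60.8 and S on the −x side, so S = (-60.8, 0.00). L and D share the same x with |LD| = 53.7 and D on the −y side, so D = (0.00, -53.7). The virtual corner opposite L is at (-60.8, -53.7). Tangency of A1 to SC means the radius VC is perpendicular to SC and since A1 is tangent to FD there, VF ⟂ FD, with radius 5.9, so the center V sits 5.9 in from both sides at V = (-54.9, -47.8). That places the tangent points at C = (-60.8, -47.8) on SC and F = (-54.9, -53.7) on FD. Then |LF| = |F − L| = 76.8.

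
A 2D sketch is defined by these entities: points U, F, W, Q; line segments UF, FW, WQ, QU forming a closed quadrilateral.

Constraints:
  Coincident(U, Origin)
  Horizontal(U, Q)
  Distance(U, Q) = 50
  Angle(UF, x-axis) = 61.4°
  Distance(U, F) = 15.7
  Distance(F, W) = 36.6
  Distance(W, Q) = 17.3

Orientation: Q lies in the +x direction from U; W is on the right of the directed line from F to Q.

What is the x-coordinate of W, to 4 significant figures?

35.64

U is at the origin; UQ is horizontal with |UQ| = 50.0 and Q in +x, so Q = (50.0, 0). UF runs at 61.4° with |UF| = 15.7, so F = (7.515, 13.78). W is determined by |FW| = 36.6 and |WQ| = 17.3 together: it lies at the intersection of circle(F, 36.6) and circle(Q, 17.3). With |FQ| = 44.66, the foot of the radical line on FQ is 33.98 from F and the perpendicular offset is √(36.6² − 33.98²) = 13.60. Taking the right-of-FQ solution: W = (35.64, -9.642).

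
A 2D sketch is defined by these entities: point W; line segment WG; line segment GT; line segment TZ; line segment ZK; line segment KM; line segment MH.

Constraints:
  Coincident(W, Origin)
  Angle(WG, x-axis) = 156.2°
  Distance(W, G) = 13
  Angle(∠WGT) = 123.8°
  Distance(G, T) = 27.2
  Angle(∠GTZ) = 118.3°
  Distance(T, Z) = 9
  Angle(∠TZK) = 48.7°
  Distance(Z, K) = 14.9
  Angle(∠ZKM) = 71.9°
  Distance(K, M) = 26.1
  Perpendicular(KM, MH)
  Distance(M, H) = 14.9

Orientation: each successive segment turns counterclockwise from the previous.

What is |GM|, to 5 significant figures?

35.242

∠TZK = 48.7° gives ZK at 45.400° from the x-axis; with |ZK| = 14.9, K = (-23.755, -7.6962). ∠ZKM = 71.9° gives KM at 153.50° from the x-axis; with |KM| = 26.1, M = (-47.112, 3.9496). Then |GM| = |M − G| = 35.242.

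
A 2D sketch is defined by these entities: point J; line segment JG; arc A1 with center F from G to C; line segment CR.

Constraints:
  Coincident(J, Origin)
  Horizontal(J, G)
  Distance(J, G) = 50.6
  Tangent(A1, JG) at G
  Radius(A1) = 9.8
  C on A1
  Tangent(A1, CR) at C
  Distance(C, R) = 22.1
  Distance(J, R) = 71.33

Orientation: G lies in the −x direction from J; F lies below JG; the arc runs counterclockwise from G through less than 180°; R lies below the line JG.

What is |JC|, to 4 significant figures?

60.63

J is at the origin; J and G share the same y with |JG| = 50.6 and G on the −x side, so G = (-50.60, 0.000). Since A1 is tangent to JG there, FG ⟂ JG, so F = G + (0, -9.8) = (-50.60, -9.800). Since FC ⟂ CR (tangency), |FR| = √(9.8² + 22.1²) = 24.18 regardless of where C sits on A1. So R lies on both circle(J, 71.33) and circle(F, 24.18); the below-JG intersection is R = (-65.11, -29.14). C is the foot of the tangent from R: C = (-60.15, -7.602).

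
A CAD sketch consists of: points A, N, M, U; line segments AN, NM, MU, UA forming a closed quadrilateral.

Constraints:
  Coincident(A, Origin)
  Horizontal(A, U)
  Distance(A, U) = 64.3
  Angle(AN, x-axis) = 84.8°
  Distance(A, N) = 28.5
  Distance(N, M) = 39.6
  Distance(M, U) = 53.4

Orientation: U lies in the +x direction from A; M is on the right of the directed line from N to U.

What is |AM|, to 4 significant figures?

15.59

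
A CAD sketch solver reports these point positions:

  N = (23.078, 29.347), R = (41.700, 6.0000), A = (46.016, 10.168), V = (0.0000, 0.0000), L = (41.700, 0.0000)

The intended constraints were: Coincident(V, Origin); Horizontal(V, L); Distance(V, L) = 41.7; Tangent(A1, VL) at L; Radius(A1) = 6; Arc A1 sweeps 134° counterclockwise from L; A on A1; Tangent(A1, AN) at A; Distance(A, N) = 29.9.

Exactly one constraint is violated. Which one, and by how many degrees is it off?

Tangent(A1, AN) at A — off by 6.10°.

V = (0.00, 0.00) ✓; V.y = 0.00, L.y = 0.00 ✓; |VL| = 41.70 ✓; ∠(RL, LV) = 90.00° ✓; |RL| = 6.000 ✓; bearing(R→A) − bearing(R→L) = 134.0° ✓; |RA| = 6.000 ✓; ∠(RA, AN) = 83.90° ✗; |AN| = 29.90 ✓.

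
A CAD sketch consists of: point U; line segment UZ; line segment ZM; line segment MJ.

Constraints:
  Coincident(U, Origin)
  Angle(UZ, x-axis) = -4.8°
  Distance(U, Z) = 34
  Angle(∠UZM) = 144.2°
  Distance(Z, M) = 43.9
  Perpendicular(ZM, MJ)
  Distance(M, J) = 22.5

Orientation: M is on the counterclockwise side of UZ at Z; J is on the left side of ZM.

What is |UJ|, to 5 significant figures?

71.524

∠UZM = 144.2°, so ZM runs at -4.8° + (180° − 144.2°) = 31.000° from the x-axis; with |ZM| = 43.9, M = Z + 43.9·(cos 31.000°, sin 31.000°) = (71.510, 19.765). ZM ⟂ MJ; with |MJ| = 22.5 on the left of ZM, J = M + 22.5·(-0.51504, 0.85717) = (59.922, 39.051). Then |UJ| = |J − U| = 71.524.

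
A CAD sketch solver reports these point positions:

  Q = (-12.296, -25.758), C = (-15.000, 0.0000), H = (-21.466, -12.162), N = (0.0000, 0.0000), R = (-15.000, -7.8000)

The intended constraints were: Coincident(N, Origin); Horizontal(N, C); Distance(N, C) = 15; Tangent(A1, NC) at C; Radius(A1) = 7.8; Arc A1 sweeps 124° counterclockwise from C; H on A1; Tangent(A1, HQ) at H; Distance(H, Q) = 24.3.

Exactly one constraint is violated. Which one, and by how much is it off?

Distance(H, Q) = 24.3 — off by 7.90.

N = (0.00, 0.00) ✓; N.y = 0.00, C.y = 0.00 ✓; |NC| = 15.00 ✓; ∠(RC, CN) = 90.00° ✓; |RC| = 7.800 ✓; bearing(R→H) − bearing(R→C) = 124.0° ✓; |RH| = 7.800 ✓; ∠(RH, HQ) = 90.01° ✓; |HQ| = 16.40 ✗.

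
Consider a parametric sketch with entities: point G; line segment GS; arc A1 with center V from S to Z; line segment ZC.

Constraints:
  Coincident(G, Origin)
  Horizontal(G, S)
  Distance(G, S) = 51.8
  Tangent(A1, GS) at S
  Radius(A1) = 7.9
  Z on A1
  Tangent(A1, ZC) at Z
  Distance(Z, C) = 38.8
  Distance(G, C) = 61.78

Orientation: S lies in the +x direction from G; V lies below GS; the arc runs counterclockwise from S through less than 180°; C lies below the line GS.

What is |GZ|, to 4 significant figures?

44.53

G is at the origin; GS is horizontal with |GS| = 51.8 and S on the +x side, so S = (51.80, 0.000). The tangent condition forces VS to be normal to GS, so V = S + (0, -7.9) = (51.80, -7.900). Since VZ ⟂ ZC (tangency), |VC| = √(7.9² + 38.8²) = 39.60 regardless of where Z sits on A1. So C lies on both circle(G, 61.78) and circle(V, 39.60); the below-GS intersection is C = (41.19, -46.05). Z is the foot of the tangent from C: Z = (43.92, -7.344).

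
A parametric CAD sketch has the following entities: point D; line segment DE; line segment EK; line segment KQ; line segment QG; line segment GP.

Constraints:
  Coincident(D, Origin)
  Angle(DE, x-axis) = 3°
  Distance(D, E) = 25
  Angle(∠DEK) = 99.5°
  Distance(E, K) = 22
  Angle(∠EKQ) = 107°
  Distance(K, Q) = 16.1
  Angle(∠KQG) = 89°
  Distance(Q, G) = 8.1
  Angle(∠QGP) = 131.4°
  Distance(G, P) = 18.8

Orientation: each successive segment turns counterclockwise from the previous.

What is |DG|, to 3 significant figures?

24.1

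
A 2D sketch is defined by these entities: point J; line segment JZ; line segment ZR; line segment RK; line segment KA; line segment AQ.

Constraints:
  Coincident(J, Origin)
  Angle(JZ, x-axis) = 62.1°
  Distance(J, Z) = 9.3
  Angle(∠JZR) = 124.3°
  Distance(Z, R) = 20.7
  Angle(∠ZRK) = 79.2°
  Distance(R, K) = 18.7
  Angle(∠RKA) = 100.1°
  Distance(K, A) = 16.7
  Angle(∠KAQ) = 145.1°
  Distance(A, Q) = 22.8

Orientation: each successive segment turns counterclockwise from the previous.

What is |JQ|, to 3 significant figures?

13.1

∠RKA = 100.1° gives KA at -61.5° from the x-axis; with |KA| = 16.7, A = (-11.9, 0.187). ∠KAQ = 145.1° gives AQ at -26.6° from the x-axis; with |AQ| = 22.8, Q = (8.44, -10.0). Then |JQ| = |Q − J| = 13.1.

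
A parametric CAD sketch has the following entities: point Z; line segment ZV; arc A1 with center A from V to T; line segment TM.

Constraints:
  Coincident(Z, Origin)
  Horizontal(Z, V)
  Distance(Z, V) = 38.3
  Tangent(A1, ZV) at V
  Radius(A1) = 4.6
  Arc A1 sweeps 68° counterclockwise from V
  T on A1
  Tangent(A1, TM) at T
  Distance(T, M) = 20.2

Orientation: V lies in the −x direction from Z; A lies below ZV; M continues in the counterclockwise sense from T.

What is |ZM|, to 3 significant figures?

54.6

Z is at the origin; ZV is horizontal with |ZV| = 38.3 and V on the −x side, so V = (-38.3, 0.00). Tangency of A1 to ZV means the radius AV is perpendicular to ZV, so A = V + (0, -4.6) = (-38.3, -4.60). On A1, V sits at bearing 90° from A; a 68° counterclockwise sweep puts T at bearing 158°, so T = A + 4.6·(cos 158°, sin 158°) = (-42.6, -2.88). The tangent condition forces AT to be normal to TM, so TM runs along (−sin 158°, cos 158°); with |TM| = 20.2, M = (-50.1, -21.6). Then |ZM| = |M − Z| = 54.6.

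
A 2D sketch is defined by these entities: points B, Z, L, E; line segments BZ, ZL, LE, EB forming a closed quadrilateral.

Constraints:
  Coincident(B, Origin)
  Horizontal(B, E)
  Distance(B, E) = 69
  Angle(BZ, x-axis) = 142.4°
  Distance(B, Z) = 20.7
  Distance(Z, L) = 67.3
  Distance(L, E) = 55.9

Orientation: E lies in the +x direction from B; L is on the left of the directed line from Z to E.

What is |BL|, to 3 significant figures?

63.1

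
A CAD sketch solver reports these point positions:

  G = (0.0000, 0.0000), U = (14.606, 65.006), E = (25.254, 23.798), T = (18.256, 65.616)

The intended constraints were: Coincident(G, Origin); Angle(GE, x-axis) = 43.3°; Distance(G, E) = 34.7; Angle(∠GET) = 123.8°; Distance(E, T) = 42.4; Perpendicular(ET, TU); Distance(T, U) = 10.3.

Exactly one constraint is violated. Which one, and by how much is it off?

Distance(T, U) = 10.3 — off by 6.60.

G = (0.00, 0.00) ✓; GE at 43.30° ✓; |GE| = 34.70 ✓; ∠GET = 123.8° ✓; |ET| = 42.40 ✓; ∠(ET, TU) = 89.99° ✓; |TU| = 3.701 ✗.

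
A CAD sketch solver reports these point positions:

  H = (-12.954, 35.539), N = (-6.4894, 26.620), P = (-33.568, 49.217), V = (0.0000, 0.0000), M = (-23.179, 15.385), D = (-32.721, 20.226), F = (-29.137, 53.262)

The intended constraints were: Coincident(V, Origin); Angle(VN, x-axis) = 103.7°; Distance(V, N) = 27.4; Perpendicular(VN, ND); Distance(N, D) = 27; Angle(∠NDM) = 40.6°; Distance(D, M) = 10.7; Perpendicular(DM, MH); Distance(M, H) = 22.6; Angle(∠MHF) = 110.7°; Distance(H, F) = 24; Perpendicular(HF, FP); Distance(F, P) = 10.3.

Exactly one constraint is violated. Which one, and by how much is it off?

Distance(F, P) = 10.3 — off by 4.30.

V = (0.00, 0.00) ✓; VN at 103.7° ✓; |VN| = 27.40 ✓; ∠(VN, ND) = 90.00° ✓; |ND| = 27.00 ✓; ∠NDM = 40.60° ✓; |DM| = 10.70 ✓; ∠(DM, MH) = 90.00° ✓; |MH| = 22.60 ✓; ∠MHF = 110.7° ✓; |HF| = 24.00 ✓; ∠(HF, FP) = 89.99° ✓; |FP| = 6.000 ✗.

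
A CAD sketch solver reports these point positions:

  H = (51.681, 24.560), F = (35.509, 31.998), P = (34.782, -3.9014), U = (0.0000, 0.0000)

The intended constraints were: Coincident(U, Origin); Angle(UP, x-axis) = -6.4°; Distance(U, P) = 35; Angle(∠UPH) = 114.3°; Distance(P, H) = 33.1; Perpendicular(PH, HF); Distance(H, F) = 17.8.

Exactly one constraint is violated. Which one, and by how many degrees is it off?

Perpendicular(PH, HF) — off by 6.00°.

U = (0.00, 0.00) ✓; UP at -6.400° ✓; |UP| = 35.00 ✓; ∠UPH = 114.3° ✓; |PH| = 33.10 ✓; ∠(PH, HF) = 96.00° ✗; |HF| = 17.80 ✓.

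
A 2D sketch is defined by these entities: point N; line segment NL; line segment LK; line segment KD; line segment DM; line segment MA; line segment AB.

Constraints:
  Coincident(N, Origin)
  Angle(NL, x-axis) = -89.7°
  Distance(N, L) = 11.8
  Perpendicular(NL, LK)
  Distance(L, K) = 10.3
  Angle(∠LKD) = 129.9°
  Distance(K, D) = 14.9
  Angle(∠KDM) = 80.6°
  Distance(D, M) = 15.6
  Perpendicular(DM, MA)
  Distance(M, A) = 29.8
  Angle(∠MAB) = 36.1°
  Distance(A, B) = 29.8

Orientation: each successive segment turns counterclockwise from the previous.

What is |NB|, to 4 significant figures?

19.67

The perpendicularity gives MA at right angles to DM, so MA runs at -120.2°; with |MA| = 29.8, A = (-8.613, -18.17). ∠MAB = 36.1° gives AB at 23.70° from the x-axis; with |AB| = 29.8, B = (18.67, -6.195). Then |NB| = |B − N| = 19.67.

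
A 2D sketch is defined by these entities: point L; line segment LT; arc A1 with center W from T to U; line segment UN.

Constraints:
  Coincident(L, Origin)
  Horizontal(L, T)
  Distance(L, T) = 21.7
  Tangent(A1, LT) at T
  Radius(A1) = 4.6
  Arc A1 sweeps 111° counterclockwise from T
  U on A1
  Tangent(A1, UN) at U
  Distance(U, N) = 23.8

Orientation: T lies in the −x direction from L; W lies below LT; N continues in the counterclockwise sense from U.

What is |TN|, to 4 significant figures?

28.78

On A1, T sits at bearing 90° from W; a 111° counterclockwise sweep puts U at bearing 201°, so U = W + 4.6·(cos 201°, sin 201°) = (-25.99, -6.248). A1 meets UN tangentially, so WU is at right angles to UN, so UN runs along (−sin 201°, cos 201°); with |UN| = 23.8, N = (-17.47, -28.47). Then |TN| = |N − T| = 28.78.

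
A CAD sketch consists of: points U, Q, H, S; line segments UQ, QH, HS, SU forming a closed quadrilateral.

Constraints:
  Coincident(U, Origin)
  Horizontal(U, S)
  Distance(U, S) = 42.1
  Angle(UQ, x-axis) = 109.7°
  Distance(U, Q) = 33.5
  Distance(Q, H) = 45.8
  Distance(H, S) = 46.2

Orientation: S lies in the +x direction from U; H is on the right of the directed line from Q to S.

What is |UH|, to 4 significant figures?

13.51

U is at the origin; U and S share the same y with |US| = 42.1 and S in +x, so S = (42.1, 0). UQ runs at 109.7° with |UQ| = 33.5, so Q = (-11.29, 31.54). H is determined by |QH| = 45.8 and |HS| = 46.2 together: it lies at the intersection of circle(Q, 45.8) and circle(S, 46.2). With |QS| = 62.01, the foot of the radical line on QS is 30.71 from Q and the perpendicular offset is √(45.8² − 30.71²) = 33.98. Taking the right-of-QS solution: H = (-2.134, -13.34).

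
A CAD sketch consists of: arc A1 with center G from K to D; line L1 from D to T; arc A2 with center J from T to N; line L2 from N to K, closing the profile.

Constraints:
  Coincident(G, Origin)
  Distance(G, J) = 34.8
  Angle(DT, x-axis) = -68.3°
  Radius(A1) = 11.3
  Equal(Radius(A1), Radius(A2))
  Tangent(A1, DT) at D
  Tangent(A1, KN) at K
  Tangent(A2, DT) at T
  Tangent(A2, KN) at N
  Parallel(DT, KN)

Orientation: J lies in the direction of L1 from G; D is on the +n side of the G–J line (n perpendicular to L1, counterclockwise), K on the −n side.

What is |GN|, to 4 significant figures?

36.59

The slot axis is L1's direction at -68.3°, so u = (cos -68.3°, sin -68.3°) = (0.3697, -0.9291) and n = (−sin -68.3°, cos -68.3°) = (0.9291, 0.3697). G is at the origin and J lies 34.8 along u from G, so J = 34.8·u = (12.87, -32.33). Tangency of A1 to both parallel lines with radius 11.3 puts D and K at G ± 11.3·n: D = (10.50, 4.178), K = (-10.50, -4.178). Equal radii place T and N the same way about J: T = J + 11.3·n = (23.37, -28.16), N = J − 11.3·n = (2.368, -36.51). Then |GN| = |N − G| = 36.59.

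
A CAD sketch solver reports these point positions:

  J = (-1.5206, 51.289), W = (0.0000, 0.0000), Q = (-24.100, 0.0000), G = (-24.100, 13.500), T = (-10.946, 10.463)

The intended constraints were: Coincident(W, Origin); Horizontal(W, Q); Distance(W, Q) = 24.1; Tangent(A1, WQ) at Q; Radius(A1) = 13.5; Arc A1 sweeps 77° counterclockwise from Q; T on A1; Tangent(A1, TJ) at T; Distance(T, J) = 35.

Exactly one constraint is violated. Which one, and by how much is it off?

Distance(T, J) = 35 — off by 6.90.

W = (0.00, 0.00) ✓; W.y = 0.00, Q.y = 0.00 ✓; |WQ| = 24.10 ✓; ∠(GQ, QW) = 90.00° ✓; |GQ| = 13.50 ✓; bearing(G→T) − bearing(G→Q) = 77.00° ✓; |GT| = 13.50 ✓; ∠(GT, TJ) = 90.00° ✓; |TJ| = 41.90 ✗.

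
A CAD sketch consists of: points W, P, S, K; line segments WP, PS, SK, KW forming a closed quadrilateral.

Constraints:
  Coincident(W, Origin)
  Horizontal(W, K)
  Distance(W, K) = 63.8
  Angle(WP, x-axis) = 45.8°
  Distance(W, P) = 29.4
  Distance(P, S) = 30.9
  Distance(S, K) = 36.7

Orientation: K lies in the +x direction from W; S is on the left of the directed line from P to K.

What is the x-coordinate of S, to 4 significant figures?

48.79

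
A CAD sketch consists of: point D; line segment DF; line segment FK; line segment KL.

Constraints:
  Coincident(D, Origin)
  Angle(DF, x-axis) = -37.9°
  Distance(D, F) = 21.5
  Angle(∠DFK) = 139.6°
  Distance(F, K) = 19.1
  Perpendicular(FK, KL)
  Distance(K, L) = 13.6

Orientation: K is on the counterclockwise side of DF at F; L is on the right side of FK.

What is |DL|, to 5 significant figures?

44.905

D is at the origin; DF runs at -37.9° with length 21.5, so F = 21.5·(cos -37.9°, sin -37.9°) = (16.965, -13.207). ∠DFK = 139.6°, so FK runs at -37.9° + (180° − 139.6°) = 2.5000° from the x-axis; with |FK| = 19.1, K = F + 19.1·(cos 2.5000°, sin 2.5000°) = (36.047, -12.374). FK ⟂ KL; with |KL| = 13.6 on the right of FK, L = K + 13.6·(0.043619, -0.99905) = (36.640, -25.961). Then |DL| = |L − D| = 44.905.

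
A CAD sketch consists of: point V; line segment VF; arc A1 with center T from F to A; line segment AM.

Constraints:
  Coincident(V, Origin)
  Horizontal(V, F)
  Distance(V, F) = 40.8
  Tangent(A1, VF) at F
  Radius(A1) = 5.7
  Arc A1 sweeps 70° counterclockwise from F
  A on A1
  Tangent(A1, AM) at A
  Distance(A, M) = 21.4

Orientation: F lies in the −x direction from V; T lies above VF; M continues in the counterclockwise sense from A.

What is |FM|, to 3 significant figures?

27.0

V is at the origin; V and F share the same y with |VF| = 40.8 and F on the −x side, so F = (-40.8, 0.00). Tangency of A1 to VF means the radius TF is perpendicular to VF, so T = F + (0, 5.7) = (-40.8, 5.70). On A1, F sits at bearing -90° from T; a 70° counterclockwise sweep puts A at bearing -20°, so A = T + 5.7·(cos -20°, sin -20°) = (-35.4, 3.75). The tangent condition forces TA to be normal to AM, so AM runs along (−sin -20°, cos -20°); with |AM| = 21.4, M = (-28.1, 23.9). Then |FM| = |M − F| = 27.0.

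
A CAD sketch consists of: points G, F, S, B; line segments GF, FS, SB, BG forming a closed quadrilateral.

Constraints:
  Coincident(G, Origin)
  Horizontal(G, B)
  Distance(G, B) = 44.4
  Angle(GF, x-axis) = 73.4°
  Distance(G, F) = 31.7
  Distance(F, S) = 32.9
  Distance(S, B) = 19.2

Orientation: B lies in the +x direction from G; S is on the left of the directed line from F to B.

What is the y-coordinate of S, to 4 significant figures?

18.64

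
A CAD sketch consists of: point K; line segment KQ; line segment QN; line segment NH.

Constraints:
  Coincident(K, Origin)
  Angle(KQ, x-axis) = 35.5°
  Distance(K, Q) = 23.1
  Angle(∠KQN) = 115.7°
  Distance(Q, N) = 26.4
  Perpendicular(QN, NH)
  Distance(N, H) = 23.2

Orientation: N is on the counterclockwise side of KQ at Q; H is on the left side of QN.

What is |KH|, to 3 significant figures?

36.5

K is at the origin; KQ runs at 35.5° with length 23.1, so Q = 23.1·(cos 35.5°, sin 35.5°) = (18.8, 13.4). ∠KQN = 115.7°, so QN runs at 35.5° + (180° − 115.7°) = 99.8° from the x-axis; with |QN| = 26.4, N = Q + 26.4·(cos 99.8°, sin 99.8°) = (14.3, 39.4). The perpendicularity gives NH at right angles to QN; with |NH| = 23.2 on the left of QN, H = N + 23.2·(-0.985, -0.170) = (-8.55, 35.5). Then |KH| = |H − K| = 36.5.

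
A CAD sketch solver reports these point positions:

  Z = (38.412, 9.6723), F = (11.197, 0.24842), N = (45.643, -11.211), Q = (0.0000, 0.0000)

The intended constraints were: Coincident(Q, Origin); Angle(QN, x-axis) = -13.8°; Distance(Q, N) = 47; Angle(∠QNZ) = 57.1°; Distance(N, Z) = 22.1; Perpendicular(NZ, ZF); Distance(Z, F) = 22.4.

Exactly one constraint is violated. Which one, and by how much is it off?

Distance(Z, F) = 22.4 — off by 6.40.

Q = (0.00, 0.00) ✓; QN at -13.80° ✓; |QN| = 47.00 ✓; ∠QNZ = 57.10° ✓; |NZ| = 22.10 ✓; ∠(NZ, ZF) = 90.00° ✓; |ZF| = 28.80 ✗.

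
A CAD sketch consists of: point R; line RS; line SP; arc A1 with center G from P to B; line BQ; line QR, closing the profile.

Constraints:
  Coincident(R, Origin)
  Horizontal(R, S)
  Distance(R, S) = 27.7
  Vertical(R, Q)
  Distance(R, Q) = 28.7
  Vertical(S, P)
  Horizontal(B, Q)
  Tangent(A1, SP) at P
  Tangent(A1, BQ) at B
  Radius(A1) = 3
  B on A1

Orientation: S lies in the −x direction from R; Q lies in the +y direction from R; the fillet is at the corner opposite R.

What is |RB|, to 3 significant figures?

37.9

R is at the origin; RS is horizontal with |RS| = 27.7 and S on the −x side, so S = (-27.7, 0.00). RQ is vertical with |RQ| = 28.7 and Q on the +y side, so Q = (0.00, 28.7). The virtual corner opposite R is at (-27.7, 28.7). Tangency of A1 to SP means the radius GP is perpendicular to SP and the tangent condition forces GB to be normal to BQ, with radius 3.0, so the center G sits 3.0 in from both sides at G = (-24.7, 25.7). That places the tangent points at P = (-27.7, 25.7) on SP and B = (-24.7, 28.7) on BQ. Then |RB| = |B − R| = 37.9.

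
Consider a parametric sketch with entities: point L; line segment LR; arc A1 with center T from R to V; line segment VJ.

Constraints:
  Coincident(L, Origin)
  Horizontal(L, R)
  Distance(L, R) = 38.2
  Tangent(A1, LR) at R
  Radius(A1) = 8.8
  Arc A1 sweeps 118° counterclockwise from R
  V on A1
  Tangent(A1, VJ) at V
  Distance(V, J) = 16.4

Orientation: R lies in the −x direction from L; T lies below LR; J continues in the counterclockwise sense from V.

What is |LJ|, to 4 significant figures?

47.07

On A1, R sits at bearing 90° from T; a 118° counterclockwise sweep puts V at bearing 208°, so V = T + 8.8·(cos 208°, sin 208°) = (-45.97, -12.93). Tangency of A1 to VJ means the radius TV is perpendicular to VJ, so VJ runs along (−sin 208°, cos 208°); with |VJ| = 16.4, J = (-38.27, -27.41). Then |LJ| = |J − L| = 47.07.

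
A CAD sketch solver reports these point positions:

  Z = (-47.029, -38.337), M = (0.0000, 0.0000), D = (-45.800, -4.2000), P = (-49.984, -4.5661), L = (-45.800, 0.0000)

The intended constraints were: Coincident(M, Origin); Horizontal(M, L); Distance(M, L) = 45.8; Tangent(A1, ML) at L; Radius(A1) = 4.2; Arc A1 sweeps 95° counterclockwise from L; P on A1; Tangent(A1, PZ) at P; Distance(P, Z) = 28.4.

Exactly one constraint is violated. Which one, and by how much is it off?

Distance(P, Z) = 28.4 — off by 5.50.

M = (0.00, 0.00) ✓; M.y = 0.00, L.y = 0.00 ✓; |ML| = 45.80 ✓; ∠(DL, LM) = 90.00° ✓; |DL| = 4.200 ✓; bearing(D→P) − bearing(D→L) = 95.00° ✓; |DP| = 4.200 ✓; ∠(DP, PZ) = 90.00° ✓; |PZ| = 33.90 ✗.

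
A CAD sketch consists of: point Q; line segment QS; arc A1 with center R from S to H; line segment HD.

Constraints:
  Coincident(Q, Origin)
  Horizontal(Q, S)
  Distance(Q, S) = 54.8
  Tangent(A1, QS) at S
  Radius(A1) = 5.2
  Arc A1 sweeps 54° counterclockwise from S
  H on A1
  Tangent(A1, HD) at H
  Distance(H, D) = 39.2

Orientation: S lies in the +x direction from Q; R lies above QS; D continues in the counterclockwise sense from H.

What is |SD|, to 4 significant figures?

43.46

Q is at the origin; QS is horizontal with |QS| = 54.8 and S on the +x side, so S = (54.80, 0.000). The tangent condition forces RS to be normal to QS, so R = S + (0, 5.2) = (54.80, 5.200). On A1, S sits at bearing -90° from R; a 54° counterclockwise sweep puts H at bearing -36°, so H = R + 5.2·(cos -36°, sin -36°) = (59.01, 2.144). Since A1 is tangent to HD there, RH ⟂ HD, so HD runs along (−sin -36°, cos -36°); with |HD| = 39.2, D = (82.05, 33.86). Then |SD| = |D − S| = 43.46.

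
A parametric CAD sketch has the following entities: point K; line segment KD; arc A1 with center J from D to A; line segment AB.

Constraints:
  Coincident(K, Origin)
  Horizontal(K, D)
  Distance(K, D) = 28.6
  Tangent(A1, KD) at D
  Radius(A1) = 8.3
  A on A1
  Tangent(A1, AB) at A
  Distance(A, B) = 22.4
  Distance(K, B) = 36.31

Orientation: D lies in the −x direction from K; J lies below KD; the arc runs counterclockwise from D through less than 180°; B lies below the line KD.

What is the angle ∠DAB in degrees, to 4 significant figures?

113.9°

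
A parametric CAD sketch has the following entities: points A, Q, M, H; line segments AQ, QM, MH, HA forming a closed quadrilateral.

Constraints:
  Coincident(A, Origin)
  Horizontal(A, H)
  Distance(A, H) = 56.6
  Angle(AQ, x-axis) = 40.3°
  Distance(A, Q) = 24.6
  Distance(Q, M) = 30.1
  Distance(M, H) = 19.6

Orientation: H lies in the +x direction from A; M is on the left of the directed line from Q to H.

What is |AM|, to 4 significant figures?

52.00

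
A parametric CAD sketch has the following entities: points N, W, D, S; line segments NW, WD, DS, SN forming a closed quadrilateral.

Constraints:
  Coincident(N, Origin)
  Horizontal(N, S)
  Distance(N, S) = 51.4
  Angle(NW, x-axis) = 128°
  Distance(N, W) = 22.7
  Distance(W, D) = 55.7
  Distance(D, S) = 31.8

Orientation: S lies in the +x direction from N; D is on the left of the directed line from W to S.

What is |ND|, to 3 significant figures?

50.2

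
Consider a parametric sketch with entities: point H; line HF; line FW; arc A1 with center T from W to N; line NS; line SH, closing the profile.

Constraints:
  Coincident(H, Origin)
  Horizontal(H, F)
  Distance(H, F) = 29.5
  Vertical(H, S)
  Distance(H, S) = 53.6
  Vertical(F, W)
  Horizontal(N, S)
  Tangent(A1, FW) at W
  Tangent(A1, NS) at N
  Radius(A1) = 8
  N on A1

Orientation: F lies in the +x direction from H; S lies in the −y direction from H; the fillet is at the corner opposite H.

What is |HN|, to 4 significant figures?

57.75

The virtual corner opposite H is at (29.50, -53.60). Tangency of A1 to FW means the radius TW is perpendicular to FW and A1 meets NS tangentially, so TN is at right angles to NS, with radius 8.0, so the center T sits 8.0 in from both sides at T = (21.50, -45.60). That places the tangent points at W = (29.50, -45.60) on FW and N = (21.50, -53.60) on NS. Then |HN| = |N − H| = 57.75.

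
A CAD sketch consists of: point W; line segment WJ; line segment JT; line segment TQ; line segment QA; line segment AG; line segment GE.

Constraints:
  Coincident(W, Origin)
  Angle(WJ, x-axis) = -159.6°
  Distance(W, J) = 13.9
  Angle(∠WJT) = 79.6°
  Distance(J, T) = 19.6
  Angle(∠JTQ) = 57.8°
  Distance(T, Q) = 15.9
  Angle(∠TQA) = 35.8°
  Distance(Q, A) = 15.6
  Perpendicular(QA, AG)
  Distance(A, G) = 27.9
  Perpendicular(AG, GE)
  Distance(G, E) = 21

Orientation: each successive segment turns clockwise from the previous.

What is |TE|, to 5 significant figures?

26.090

W is at the origin; WJ runs at -159.6° with length 13.9, so J = (-13.028, -4.8452). ∠WJT = 79.6° gives JT at 100.00° from the x-axis; with |JT| = 19.6, T = (-16.432, 14.457). ∠JTQ = 57.8° gives TQ at -22.200° from the x-axis; with |TQ| = 15.9, Q = (-1.7104, 8.4494). ∠TQA = 35.8° gives QA at -166.40° from the x-axis; with |QA| = 15.6, A = (-16.873, 4.7812). The perpendicularity gives AG at right angles to QA, so AG runs at 103.60°; with |AG| = 27.9, G = (-23.433, 31.899). AG ⟂ GE, so GE runs at 13.600°; with |GE| = 21.0, E = (-3.0223, 36.837). Then |TE| = |E − T| = 26.090.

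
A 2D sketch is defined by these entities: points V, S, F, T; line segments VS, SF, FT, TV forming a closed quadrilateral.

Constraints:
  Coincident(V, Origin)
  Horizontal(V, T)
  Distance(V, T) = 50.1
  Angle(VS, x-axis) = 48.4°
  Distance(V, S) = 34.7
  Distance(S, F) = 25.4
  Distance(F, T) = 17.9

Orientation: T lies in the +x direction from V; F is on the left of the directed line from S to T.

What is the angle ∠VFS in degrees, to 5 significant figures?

39.654°

Checks: |SF| = 25.40 ✓; |FT| = 17.90 ✓.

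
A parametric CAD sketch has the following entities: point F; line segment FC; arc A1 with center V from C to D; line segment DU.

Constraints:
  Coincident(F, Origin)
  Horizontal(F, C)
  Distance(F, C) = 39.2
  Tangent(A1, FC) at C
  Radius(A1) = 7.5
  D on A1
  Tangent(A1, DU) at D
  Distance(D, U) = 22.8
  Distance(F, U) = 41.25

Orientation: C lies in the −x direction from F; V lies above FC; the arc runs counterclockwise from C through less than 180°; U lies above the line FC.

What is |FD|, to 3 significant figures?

32.4

Checks: |FC| = 39.20 ✓; |VD| = 7.500 ✓; ∠(VD, DU) = 90.00° ✓; |DU| = 22.80 ✓; |FU| = 41.25 ✓.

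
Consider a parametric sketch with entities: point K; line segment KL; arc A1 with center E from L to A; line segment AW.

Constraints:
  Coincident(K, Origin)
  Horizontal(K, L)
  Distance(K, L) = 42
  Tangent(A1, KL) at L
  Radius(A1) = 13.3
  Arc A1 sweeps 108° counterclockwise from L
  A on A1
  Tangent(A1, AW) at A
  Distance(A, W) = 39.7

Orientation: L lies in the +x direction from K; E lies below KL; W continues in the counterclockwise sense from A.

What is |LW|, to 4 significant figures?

55.17

K is at the origin; KL is horizontal with |KL| = 42.0 and L on the +x side, so L = (42.00, 0.000). The tangent condition forces EL to be normal to KL, so E = L + (0, -13.3) = (42.00, -13.30). On A1, L sits at bearing 90° from E; a 108° counterclockwise sweep puts A at bearing 198°, so A = E + 13.3·(cos 198°, sin 198°) = (29.35, -17.41). Since A1 is tangent to AW there, EA ⟂ AW, so AW runs along (−sin 198°, cos 198°); with |AW| = 39.7, W = (41.62, -55.17). Then |LW| = |W − L| = 55.17.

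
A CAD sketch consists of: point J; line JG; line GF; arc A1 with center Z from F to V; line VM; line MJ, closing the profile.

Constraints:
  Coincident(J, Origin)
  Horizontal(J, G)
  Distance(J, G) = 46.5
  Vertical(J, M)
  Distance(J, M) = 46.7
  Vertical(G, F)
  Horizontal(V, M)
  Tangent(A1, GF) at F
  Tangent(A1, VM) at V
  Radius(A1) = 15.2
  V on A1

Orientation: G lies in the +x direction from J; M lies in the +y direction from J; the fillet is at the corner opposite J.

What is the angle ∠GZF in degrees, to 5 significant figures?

64.241°

J is at the origin; J and G share the same y with |JG| = 46.5 and G on the +x side, so G = (46.500, 0.0000). J and M share the same x with |JM| = 46.7 and M on the +y side, so M = (0.0000, 46.700). The virtual corner opposite J is at (46.500, 46.700). A1 meets GF tangentially, so ZF is at right angles to GF and tangency of A1 to VM means the radius ZV is perpendicular to VM, with radius 15.2, so the center Z sits 15.2 in from both sides at Z = (31.300, 31.500). That places the tangent points at F = (46.500, 31.500) on GF and V = (31.300, 46.700) on VM. Then cos ∠GZF = ZG·ZF / (|ZG||ZF|), giving 64.241°.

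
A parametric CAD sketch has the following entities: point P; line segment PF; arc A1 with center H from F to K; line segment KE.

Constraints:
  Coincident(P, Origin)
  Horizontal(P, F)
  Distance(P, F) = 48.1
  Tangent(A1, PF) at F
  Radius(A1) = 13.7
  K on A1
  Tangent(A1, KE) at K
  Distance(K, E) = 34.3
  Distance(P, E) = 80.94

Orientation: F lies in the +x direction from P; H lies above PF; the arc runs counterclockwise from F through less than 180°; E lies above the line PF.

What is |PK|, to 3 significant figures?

62.7

P is at the origin; P and F share the same y with |PF| = 48.1 and F on the +x side, so F = (48.1, 0.00). Tangency of A1 to PF means the radius HF is perpendicular to PF, so H = F + (0, 13.7) = (48.1, 13.7). Since HK ⟂ KE (tangency), |HE| = √(13.7² + 34.3²) = 36.9 regardless of where K sits on A1. So E lies on both circle(P, 80.94) and circle(H, 36.9); the above-PF intersection is E = (67.0, 45.4). K is the foot of the tangent from E: K = (61.6, 11.6).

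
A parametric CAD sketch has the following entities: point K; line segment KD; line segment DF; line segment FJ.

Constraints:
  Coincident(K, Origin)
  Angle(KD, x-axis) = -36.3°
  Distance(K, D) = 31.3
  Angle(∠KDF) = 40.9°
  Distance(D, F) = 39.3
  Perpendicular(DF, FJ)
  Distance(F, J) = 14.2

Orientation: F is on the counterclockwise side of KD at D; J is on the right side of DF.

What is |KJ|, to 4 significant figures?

38.06

∠KDF = 40.9°, so DF runs at -36.3° + (180° − 40.9°) = 102.8° from the x-axis; with |DF| = 39.3, F = D + 39.3·(cos 102.8°, sin 102.8°) = (16.52, 19.79). DF ⟂ FJ; with |FJ| = 14.2 on the right of DF, J = F + 14.2·(0.9751, 0.2215) = (30.37, 22.94). Then |KJ| = |J − K| = 38.06.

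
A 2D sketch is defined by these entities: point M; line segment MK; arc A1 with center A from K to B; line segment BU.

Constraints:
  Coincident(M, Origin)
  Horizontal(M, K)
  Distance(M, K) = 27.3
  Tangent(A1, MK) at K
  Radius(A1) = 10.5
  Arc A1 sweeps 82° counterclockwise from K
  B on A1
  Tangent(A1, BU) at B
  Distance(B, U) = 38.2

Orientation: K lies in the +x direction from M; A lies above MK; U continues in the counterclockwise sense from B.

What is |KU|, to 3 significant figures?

49.4

M is at the origin; MK is horizontal with |MK| = 27.3 and K on the +x side, so K = (27.3, 0.00). The tangent condition forces AK to be normal to MK, so A = K + (0, 10.5) = (27.3, 10.5). On A1, K sits at bearing -90° from A; an 82° counterclockwise sweep puts B at bearing -8°, so B = A + 10.5·(cos -8°, sin -8°) = (37.7, 9.04). Tangency of A1 to BU means the radius AB is perpendicular to BU, so BU runs along (−sin -8°, cos -8°); with |BU| = 38.2, U = (43.0, 46.9). Then |KU| = |U − K| = 49.4.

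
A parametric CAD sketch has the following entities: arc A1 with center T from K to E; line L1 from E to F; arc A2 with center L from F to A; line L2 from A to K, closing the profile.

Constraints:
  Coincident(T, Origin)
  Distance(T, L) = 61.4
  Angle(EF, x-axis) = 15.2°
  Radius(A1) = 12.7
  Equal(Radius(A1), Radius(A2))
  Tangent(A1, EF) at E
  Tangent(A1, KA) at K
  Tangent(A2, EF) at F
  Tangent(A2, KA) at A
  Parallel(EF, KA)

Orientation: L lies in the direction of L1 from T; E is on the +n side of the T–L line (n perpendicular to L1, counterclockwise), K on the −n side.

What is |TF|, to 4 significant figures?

62.70

The slot axis is L1's direction at 15.2°, so u = (cos 15.2°, sin 15.2°) = (0.9650, 0.2622) and n = (−sin 15.2°, cos 15.2°) = (-0.2622, 0.9650). T is at the origin and L lies 61.4 along u from T, so L = 61.4·u = (59.25, 16.10). Tangency of A1 to both parallel lines with radius 12.7 puts E and K at T ± 12.7·n: E = (-3.330, 12.26), K = (3.330, -12.26). Equal radii place F and A the same way about L: F = L + 12.7·n = (55.92, 28.35), A = L − 12.7·n = (62.58, 3.843). Then |TF| = |F − T| = 62.70.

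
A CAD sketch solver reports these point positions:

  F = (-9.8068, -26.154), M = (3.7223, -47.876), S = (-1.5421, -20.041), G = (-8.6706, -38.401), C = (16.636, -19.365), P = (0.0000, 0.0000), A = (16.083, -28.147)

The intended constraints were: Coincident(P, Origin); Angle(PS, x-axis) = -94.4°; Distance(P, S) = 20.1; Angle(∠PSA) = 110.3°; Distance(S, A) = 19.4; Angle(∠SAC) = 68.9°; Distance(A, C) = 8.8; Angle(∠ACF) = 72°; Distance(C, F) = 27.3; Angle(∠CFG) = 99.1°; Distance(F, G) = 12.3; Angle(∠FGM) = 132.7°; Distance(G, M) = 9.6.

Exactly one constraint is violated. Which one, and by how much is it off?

Distance(G, M) = 9.6 — off by 6.00.

P = (0.00, 0.00) ✓; PS at -94.40° ✓; |PS| = 20.10 ✓; ∠PSA = 110.3° ✓; |SA| = 19.40 ✓; ∠SAC = 68.90° ✓; |AC| = 8.799 ✓; ∠ACF = 72.00° ✓; |CF| = 27.30 ✓; ∠CFG = 99.10° ✓; |FG| = 12.30 ✓; ∠FGM = 132.7° ✓; |GM| = 15.60 ✗.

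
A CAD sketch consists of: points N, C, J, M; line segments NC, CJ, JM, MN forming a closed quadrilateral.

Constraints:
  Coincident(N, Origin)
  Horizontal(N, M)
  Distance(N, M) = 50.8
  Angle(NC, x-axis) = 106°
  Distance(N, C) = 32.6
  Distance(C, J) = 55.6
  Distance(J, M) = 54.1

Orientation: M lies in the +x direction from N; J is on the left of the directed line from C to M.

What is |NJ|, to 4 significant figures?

67.96

Checks: |CJ| = 55.60 ✓; |JM| = 54.10 ✓.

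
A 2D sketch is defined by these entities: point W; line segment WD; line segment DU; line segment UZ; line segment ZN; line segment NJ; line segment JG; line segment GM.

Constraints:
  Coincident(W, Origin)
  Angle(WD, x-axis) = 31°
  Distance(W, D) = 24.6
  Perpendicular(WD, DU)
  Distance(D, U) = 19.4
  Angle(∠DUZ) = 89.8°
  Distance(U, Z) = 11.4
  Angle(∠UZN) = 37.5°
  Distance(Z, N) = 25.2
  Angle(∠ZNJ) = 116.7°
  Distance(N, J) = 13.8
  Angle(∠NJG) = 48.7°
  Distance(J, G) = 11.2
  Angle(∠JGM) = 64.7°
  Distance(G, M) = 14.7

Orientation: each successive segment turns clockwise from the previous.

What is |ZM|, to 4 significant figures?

30.04

W is at the origin; WD runs at 31.0° with length 24.6, so D = (21.09, 12.67). WD ⟂ DU, so DU runs at -59.00°; with |DU| = 19.4, U = (31.08, -3.959). ∠DUZ = 89.8° gives UZ at -149.2° from the x-axis; with |UZ| = 11.4, Z = (21.29, -9.796). ∠UZN = 37.5° gives ZN at 68.30° from the x-axis; with |ZN| = 25.2, N = (30.60, 13.62). ∠ZNJ = 116.7° gives NJ at 5.000° from the x-axis; with |NJ| = 13.8, J = (44.35, 14.82). ∠NJG = 48.7° gives JG at -126.3° from the x-axis; with |JG| = 11.2, G = (37.72, 5.794). ∠JGM = 64.7° gives GM at 118.4° from the x-axis; with |GM| = 14.7, M = (30.73, 18.72). Then |ZM| = |M − Z| = 30.04.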